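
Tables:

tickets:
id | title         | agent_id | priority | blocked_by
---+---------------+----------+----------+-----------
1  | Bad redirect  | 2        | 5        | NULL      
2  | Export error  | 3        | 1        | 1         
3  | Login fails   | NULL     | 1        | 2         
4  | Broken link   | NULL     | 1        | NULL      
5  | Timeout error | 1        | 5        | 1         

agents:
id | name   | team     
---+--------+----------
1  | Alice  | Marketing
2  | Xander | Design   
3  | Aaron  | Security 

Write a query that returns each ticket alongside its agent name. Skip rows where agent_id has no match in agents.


INNER JOIN keeps only tickets rows whose agent_id matches an id in agents. Walk through each ticket:
  - ticket 1 (Bad redirect): agent_id=2 -> matches Xander
  - ticket 2 (Export error): agent_id=3 -> matches Aaron
  - ticket 3 (Login fails): agent_id=NULL, no match -> dropped
  - ticket 4 (Broken link): agent_id=NULL, no match -> dropped
  - ticket 5 (Timeout error): agent_id=1 -> matches Alice
So 2 of 5 rows are dropped.

SQL:
SELECT a.title, b.name AS agent
FROM tickets a
INNER JOIN agents b ON a.agent_id = b.id

Result:
title         | agent 
--------------+-------
Bad redirect  | Xander
Export error  | Aaron 
Timeout error | Alice 


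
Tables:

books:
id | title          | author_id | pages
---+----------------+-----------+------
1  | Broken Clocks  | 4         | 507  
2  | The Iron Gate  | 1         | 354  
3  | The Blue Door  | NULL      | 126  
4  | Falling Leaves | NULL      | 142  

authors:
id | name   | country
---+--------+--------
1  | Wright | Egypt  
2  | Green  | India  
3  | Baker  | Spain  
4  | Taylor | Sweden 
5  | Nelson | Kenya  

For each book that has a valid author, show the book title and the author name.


INNER JOIN keeps only books rows whose author_id matches an id in authors. Walk through each book:
  - book 1 (Broken Clocks): author_id=4 -> matches Taylor
  - book 2 (The Iron Gate): author_id=1 -> matches Wright
  - book 3 (The Blue Door): author_id=NULL, no match -> dropped
  - book 4 (Falling Leaves): author_id=NULL, no match -> dropped
So 2 of 4 rows are dropped.

SQL:
SELECT a.title, b.name AS author
FROM books a
INNER JOIN authors b ON a.author_id = b.id

Result:
title         | author
--------------+-------
Broken Clocks | Taylor
The Iron Gate | Wright


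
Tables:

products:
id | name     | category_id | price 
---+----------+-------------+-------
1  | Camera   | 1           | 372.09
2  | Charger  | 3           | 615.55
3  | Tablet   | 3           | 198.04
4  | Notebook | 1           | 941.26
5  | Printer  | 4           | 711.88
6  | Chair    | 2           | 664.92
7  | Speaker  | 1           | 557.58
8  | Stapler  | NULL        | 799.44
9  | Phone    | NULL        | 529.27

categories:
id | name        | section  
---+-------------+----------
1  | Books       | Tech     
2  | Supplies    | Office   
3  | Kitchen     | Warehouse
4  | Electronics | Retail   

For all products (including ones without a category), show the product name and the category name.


LEFT JOIN keeps every row from products (the left table); where category_id has no match in categories, the category columns become NULL. Walk through each product:
  - product 1 (Camera): category_id=1 -> matches Books
  - product 2 (Charger): category_id=3 -> matches Kitchen
  - product 3 (Tablet): category_id=3 -> matches Kitchen
  - product 4 (Notebook): category_id=1 -> matches Books
  - product 5 (Printer): category_id=4 -> matches Electronics
  - product 6 (Chair): category_id=2 -> matches Supplies
  - product 7 (Speaker): category_id=1 -> matches Books
  - product 8 (Stapler): category_id=NULL, no match -> kept with NULL
  - product 9 (Phone): category_id=NULL, no match -> kept with NULL
All 9 rows appear; 2 have NULL category.

SQL:
SELECT a.name, b.name AS category
FROM products a
LEFT JOIN categories b ON a.category_id = b.id

Result:
name     | category   
---------+------------
Camera   | Books      
Charger  | Kitchen    
Tablet   | Kitchen    
Notebook | Books      
Printer  | Electronics
Chair    | Supplies   
Speaker  | Books      
Stapler  | NULL       
Phone    | NULL       


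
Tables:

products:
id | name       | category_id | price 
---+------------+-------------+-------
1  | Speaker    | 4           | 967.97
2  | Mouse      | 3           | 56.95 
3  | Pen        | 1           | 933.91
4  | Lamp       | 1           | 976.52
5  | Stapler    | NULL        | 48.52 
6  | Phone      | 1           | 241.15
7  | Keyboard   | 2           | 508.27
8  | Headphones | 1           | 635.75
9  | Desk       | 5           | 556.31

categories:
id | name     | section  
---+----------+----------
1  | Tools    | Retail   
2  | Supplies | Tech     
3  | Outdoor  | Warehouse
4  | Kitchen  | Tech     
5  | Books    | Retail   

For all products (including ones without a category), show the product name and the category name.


LEFT JOIN keeps every row from products (the left table); where category_id has no match in categories, the category columns become NULL. Walk through each product:
  - product 1 (Speaker): category_id=4 -> matches Kitchen
  - product 2 (Mouse): category_id=3 -> matches Outdoor
  - product 3 (Pen): category_id=1 -> matches Tools
  - product 4 (Lamp): category_id=1 -> matches Tools
  - product 5 (Stapler): category_id=NULL, no match -> kept with NULL
  - product 6 (Phone): category_id=1 -> matches Tools
  - product 7 (Keyboard): category_id=2 -> matches Supplies
  - product 8 (Headphones): category_id=1 -> matches Tools
  - product 9 (Desk): category_id=5 -> matches Books
All 9 rows appear; 1 has NULL category.

SQL:
SELECT a.name, b.name AS category
FROM products a
LEFT JOIN categories b ON a.category_id = b.id

Result:
name       | category
-----------+---------
Speaker    | Kitchen 
Mouse      | Outdoor 
Pen        | Tools   
Lamp       | Tools   
Stapler    | NULL    
Phone      | Tools   
Keyboard   | Supplies
Headphones | Tools   
Desk       | Books   


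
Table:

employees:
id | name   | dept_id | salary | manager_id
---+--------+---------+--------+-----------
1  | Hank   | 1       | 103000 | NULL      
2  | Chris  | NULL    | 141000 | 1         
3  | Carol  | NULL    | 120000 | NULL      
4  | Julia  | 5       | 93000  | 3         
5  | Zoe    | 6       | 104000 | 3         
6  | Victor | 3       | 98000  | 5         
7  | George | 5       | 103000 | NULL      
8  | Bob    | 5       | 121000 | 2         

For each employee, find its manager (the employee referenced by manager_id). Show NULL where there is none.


This is a self-join: employees is joined to a second copy of itself, matching each row's manager_id to another row's id. Use LEFT JOIN so rows with manager_id=NULL are kept.
  - employee 1 (Hank): manager_id=NULL -> NULL
  - employee 2 (Chris): manager_id=1 -> Hank
  - employee 3 (Carol): manager_id=NULL -> NULL
  - employee 4 (Julia): manager_id=3 -> Carol
  - employee 5 (Zoe): manager_id=3 -> Carol
  - employee 6 (Victor): manager_id=5 -> Zoe
  - employee 7 (George): manager_id=NULL -> NULL
  - employee 8 (Bob): manager_id=2 -> Chris

SQL:
SELECT a.name AS item, b.name AS manager
FROM employees a
LEFT JOIN employees b ON a.manager_id = b.id

Result:
item   | manager
-------+--------
Hank   | NULL   
Chris  | Hank   
Carol  | NULL   
Julia  | Carol  
Zoe    | Carol  
Victor | Zoe    
George | NULL   
Bob    | Chris  


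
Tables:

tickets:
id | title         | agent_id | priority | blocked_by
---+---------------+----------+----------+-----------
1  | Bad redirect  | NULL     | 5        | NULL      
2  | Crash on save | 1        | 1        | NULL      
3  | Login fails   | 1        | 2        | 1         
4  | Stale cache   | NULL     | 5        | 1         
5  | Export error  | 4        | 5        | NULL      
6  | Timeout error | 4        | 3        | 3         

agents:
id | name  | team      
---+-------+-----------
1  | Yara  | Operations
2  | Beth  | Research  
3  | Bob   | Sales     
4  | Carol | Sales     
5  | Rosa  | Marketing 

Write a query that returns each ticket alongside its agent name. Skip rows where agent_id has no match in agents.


INNER JOIN keeps only tickets rows whose agent_id matches an id in agents. Walk through each ticket:
  - ticket 1 (Bad redirect): agent_id=NULL, no match -> dropped
  - ticket 2 (Crash on save): agent_id=1 -> matches Yara
  - ticket 3 (Login fails): agent_id=1 -> matches Yara
  - ticket 4 (Stale cache): agent_id=NULL, no match -> dropped
  - ticket 5 (Export error): agent_id=4 -> matches Carol
  - ticket 6 (Timeout error): agent_id=4 -> matches Carol
So 2 of 6 rows are dropped.

SQL:
SELECT a.title, b.name AS agent
FROM tickets a
INNER JOIN agents b ON a.agent_id = b.id

Result:
title         | agent
--------------+------
Crash on save | Yara 
Login fails   | Yara 
Export error  | Carol
Timeout error | Carol


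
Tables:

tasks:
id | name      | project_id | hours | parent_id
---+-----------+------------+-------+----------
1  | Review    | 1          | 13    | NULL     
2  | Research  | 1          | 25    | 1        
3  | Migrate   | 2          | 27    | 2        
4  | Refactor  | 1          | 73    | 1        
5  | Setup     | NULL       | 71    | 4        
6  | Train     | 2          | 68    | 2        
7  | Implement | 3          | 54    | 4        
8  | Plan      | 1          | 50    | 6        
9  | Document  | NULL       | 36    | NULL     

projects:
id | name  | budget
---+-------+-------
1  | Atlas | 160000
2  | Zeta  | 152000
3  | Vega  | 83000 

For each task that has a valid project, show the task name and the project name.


INNER JOIN keeps only tasks rows whose project_id matches an id in projects. Walk through each task:
  - task 1 (Review): project_id=1 -> matches Atlas
  - task 2 (Research): project_id=1 -> matches Atlas
  - task 3 (Migrate): project_id=2 -> matches Zeta
  - task 4 (Refactor): project_id=1 -> matches Atlas
  - task 5 (Setup): project_id=NULL, no match -> dropped
  - task 6 (Train): project_id=2 -> matches Zeta
  - task 7 (Implement): project_id=3 -> matches Vega
  - task 8 (Plan): project_id=1 -> matches Atlas
  - task 9 (Document): project_id=NULL, no match -> dropped
So 2 of 9 rows are dropped.

SQL:
SELECT a.name, b.name AS project
FROM tasks a
INNER JOIN projects b ON a.project_id = b.id

Result:
name      | project
----------+--------
Review    | Atlas  
Research  | Atlas  
Migrate   | Zeta   
Refactor  | Atlas  
Train     | Zeta   
Implement | Vega   
Plan      | Atlas  


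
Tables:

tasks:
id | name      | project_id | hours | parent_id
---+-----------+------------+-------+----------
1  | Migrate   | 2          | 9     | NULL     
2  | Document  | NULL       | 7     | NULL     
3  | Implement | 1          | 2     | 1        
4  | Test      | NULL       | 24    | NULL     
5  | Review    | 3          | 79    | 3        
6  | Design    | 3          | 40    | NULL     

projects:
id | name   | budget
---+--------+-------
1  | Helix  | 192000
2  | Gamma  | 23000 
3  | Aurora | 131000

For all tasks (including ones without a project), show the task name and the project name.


LEFT JOIN keeps every row from tasks (the left table); where project_id has no match in projects, the project columns become NULL. Walk through each task:
  - task 1 (Migrate): project_id=2 -> matches Gamma
  - task 2 (Document): project_id=NULL, no match -> kept with NULL
  - task 3 (Implement): project_id=1 -> matches Helix
  - task 4 (Test): project_id=NULL, no match -> kept with NULL
  - task 5 (Review): project_id=3 -> matches Aurora
  - task 6 (Design): project_id=3 -> matches Aurora
All 6 rows appear; 2 have NULL project.

SQL:
SELECT a.name, b.name AS project
FROM tasks a
LEFT JOIN projects b ON a.project_id = b.id

Result:
name      | project
----------+--------
Migrate   | Gamma  
Document  | NULL   
Implement | Helix  
Test      | NULL   
Review    | Aurora 
Design    | Aurora 


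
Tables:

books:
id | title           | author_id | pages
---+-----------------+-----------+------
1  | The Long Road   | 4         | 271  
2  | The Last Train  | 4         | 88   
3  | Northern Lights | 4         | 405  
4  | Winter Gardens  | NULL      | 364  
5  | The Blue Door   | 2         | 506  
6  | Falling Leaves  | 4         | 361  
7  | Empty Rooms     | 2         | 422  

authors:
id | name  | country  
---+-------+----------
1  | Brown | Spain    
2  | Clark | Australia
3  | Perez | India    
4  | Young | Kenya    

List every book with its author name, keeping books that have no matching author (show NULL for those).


LEFT JOIN keeps every row from books (the left table); where author_id has no match in authors, the author columns become NULL. Walk through each book:
  - book 1 (The Long Road): author_id=4 -> matches Young
  - book 2 (The Last Train): author_id=4 -> matches Young
  - book 3 (Northern Lights): author_id=4 -> matches Young
  - book 4 (Winter Gardens): author_id=NULL, no match -> kept with NULL
  - book 5 (The Blue Door): author_id=2 -> matches Clark
  - book 6 (Falling Leaves): author_id=4 -> matches Young
  - book 7 (Empty Rooms): author_id=2 -> matches Clark
All 7 rows appear; 1 has NULL author.

SQL:
SELECT a.title, b.name AS author
FROM books a
LEFT JOIN authors b ON a.author_id = b.id

Result:
title           | author
----------------+-------
The Long Road   | Young 
The Last Train  | Young 
Northern Lights | Young 
Winter Gardens  | NULL  
The Blue Door   | Clark 
Falling Leaves  | Young 
Empty Rooms     | Clark 


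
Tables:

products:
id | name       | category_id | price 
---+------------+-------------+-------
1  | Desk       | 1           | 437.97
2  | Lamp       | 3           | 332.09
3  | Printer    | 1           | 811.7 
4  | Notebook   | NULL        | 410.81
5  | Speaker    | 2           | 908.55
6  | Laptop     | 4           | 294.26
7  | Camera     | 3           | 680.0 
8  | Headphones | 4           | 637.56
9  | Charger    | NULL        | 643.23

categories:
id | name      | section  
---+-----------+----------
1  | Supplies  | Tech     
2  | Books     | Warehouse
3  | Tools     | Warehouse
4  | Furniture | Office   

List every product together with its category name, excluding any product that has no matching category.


INNER JOIN keeps only products rows whose category_id matches an id in categories. Walk through each product:
  - product 1 (Desk): category_id=1 -> matches Supplies
  - product 2 (Lamp): category_id=3 -> matches Tools
  - product 3 (Printer): category_id=1 -> matches Supplies
  - product 4 (Notebook): category_id=NULL, no match -> dropped
  - product 5 (Speaker): category_id=2 -> matches Books
  - product 6 (Laptop): category_id=4 -> matches Furniture
  - product 7 (Camera): category_id=3 -> matches Tools
  - product 8 (Headphones): category_id=4 -> matches Furniture
  - product 9 (Charger): category_id=NULL, no match -> dropped
So 2 of 9 rows are dropped.

SQL:
SELECT a.name, b.name AS category
FROM products a
INNER JOIN categories b ON a.category_id = b.id

Result:
name       | category 
-----------+----------
Desk       | Supplies 
Lamp       | Tools    
Printer    | Supplies 
Speaker    | Books    
Laptop     | Furniture
Camera     | Tools    
Headphones | Furniture


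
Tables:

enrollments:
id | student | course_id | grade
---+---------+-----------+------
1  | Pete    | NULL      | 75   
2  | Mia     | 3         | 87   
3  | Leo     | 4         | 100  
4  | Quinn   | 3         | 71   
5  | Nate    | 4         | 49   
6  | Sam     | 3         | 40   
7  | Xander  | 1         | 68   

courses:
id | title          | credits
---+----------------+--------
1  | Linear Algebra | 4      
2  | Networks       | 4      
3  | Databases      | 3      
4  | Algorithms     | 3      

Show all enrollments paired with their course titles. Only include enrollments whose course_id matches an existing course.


INNER JOIN keeps only enrollments rows whose course_id matches an id in courses. Walk through each enrollment:
  - enrollment 1 (Pete): course_id=NULL, no match -> dropped
  - enrollment 2 (Mia): course_id=3 -> matches Databases
  - enrollment 3 (Leo): course_id=4 -> matches Algorithms
  - enrollment 4 (Quinn): course_id=3 -> matches Databases
  - enrollment 5 (Nate): course_id=4 -> matches Algorithms
  - enrollment 6 (Sam): course_id=3 -> matches Databases
  - enrollment 7 (Xander): course_id=1 -> matches Linear Algebra
So 1 of 7 rows is dropped.

SQL:
SELECT a.student, b.title AS course
FROM enrollments a
INNER JOIN courses b ON a.course_id = b.id

Result:
student | course        
--------+---------------
Mia     | Databases     
Leo     | Algorithms    
Quinn   | Databases     
Nate    | Algorithms    
Sam     | Databases     
Xander  | Linear Algebra


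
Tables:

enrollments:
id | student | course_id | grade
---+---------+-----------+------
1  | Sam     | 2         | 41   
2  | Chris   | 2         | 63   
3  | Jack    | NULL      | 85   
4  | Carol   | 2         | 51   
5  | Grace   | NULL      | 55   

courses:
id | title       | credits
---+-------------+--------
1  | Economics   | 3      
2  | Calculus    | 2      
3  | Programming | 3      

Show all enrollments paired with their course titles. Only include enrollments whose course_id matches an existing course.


INNER JOIN keeps only enrollments rows whose course_id matches an id in courses. Walk through each enrollment:
  - enrollment 1 (Sam): course_id=2 -> matches Calculus
  - enrollment 2 (Chris): course_id=2 -> matches Calculus
  - enrollment 3 (Jack): course_id=NULL, no match -> dropped
  - enrollment 4 (Carol): course_id=2 -> matches Calculus
  - enrollment 5 (Grace): course_id=NULL, no match -> dropped
So 2 of 5 rows are dropped.

SQL:
SELECT a.student, b.title AS course
FROM enrollments a
INNER JOIN courses b ON a.course_id = b.id

Result:
student | course  
--------+---------
Sam     | Calculus
Chris   | Calculus
Carol   | Calculus


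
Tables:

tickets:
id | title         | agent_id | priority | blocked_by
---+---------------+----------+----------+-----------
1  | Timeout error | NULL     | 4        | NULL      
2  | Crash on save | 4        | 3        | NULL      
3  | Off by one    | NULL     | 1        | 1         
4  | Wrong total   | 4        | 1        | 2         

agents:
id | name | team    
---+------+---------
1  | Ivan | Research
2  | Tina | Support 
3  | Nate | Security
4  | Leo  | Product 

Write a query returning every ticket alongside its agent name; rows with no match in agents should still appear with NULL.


LEFT JOIN keeps every row from tickets (the left table); where agent_id has no match in agents, the agent columns become NULL. Walk through each ticket:
  - ticket 1 (Timeout error): agent_id=NULL, no match -> kept with NULL
  - ticket 2 (Crash on save): agent_id=4 -> matches Leo
  - ticket 3 (Off by one): agent_id=NULL, no match -> kept with NULL
  - ticket 4 (Wrong total): agent_id=4 -> matches Leo
All 4 rows appear; 2 have NULL agent.

SQL:
SELECT a.title, b.name AS agent
FROM tickets a
LEFT JOIN agents b ON a.agent_id = b.id

Result:
title         | agent
--------------+------
Timeout error | NULL 
Crash on save | Leo  
Off by one    | NULL 
Wrong total   | Leo  


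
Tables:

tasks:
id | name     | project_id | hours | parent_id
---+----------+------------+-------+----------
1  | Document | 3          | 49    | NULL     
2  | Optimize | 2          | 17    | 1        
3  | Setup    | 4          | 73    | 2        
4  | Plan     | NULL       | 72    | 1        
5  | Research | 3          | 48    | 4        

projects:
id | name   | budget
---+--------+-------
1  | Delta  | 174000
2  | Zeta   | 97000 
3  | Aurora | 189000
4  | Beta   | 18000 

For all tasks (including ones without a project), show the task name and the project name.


LEFT JOIN keeps every row from tasks (the left table); where project_id has no match in projects, the project columns become NULL. Walk through each task:
  - task 1 (Document): project_id=3 -> matches Aurora
  - task 2 (Optimize): project_id=2 -> matches Zeta
  - task 3 (Setup): project_id=4 -> matches Beta
  - task 4 (Plan): project_id=NULL, no match -> kept with NULL
  - task 5 (Research): project_id=3 -> matches Aurora
All 5 rows appear; 1 has NULL project.

SQL:
SELECT a.name, b.name AS project
FROM tasks a
LEFT JOIN projects b ON a.project_id = b.id

Result:
name     | project
---------+--------
Document | Aurora 
Optimize | Zeta   
Setup    | Beta   
Plan     | NULL   
Research | Aurora 


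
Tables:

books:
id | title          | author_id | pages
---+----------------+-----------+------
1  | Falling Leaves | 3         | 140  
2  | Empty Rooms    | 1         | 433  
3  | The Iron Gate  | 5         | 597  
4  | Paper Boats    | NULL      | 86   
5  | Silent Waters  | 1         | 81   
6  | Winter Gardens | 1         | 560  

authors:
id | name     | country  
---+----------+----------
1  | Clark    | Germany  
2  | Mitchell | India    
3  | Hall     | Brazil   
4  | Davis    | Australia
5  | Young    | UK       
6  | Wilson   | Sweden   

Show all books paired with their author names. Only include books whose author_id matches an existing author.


INNER JOIN keeps only books rows whose author_id matches an id in authors. Walk through each book:
  - book 1 (Falling Leaves): author_id=3 -> matches Hall
  - book 2 (Empty Rooms): author_id=1 -> matches Clark
  - book 3 (The Iron Gate): author_id=5 -> matches Young
  - book 4 (Paper Boats): author_id=NULL, no match -> dropped
  - book 5 (Silent Waters): author_id=1 -> matches Clark
  - book 6 (Winter Gardens): author_id=1 -> matches Clark
So 1 of 6 rows is dropped.

SQL:
SELECT a.title, b.name AS author
FROM books a
INNER JOIN authors b ON a.author_id = b.id

Result:
title          | author
---------------+-------
Falling Leaves | Hall  
Empty Rooms    | Clark 
The Iron Gate  | Young 
Silent Waters  | Clark 
Winter Gardens | Clark 


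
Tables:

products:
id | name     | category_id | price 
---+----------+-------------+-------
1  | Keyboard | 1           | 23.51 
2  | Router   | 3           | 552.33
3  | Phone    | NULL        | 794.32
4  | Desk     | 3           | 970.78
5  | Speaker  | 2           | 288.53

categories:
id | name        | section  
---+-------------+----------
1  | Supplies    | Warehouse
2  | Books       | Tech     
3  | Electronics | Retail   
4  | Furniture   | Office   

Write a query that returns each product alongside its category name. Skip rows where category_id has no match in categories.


INNER JOIN keeps only products rows whose category_id matches an id in categories. Walk through each product:
  - product 1 (Keyboard): category_id=1 -> matches Supplies
  - product 2 (Router): category_id=3 -> matches Electronics
  - product 3 (Phone): category_id=NULL, no match -> dropped
  - product 4 (Desk): category_id=3 -> matches Electronics
  - product 5 (Speaker): category_id=2 -> matches Books
So 1 of 5 rows is dropped.

SQL:
SELECT a.name, b.name AS category
FROM products a
INNER JOIN categories b ON a.category_id = b.id

Result:
name     | category   
---------+------------
Keyboard | Supplies   
Router   | Electronics
Desk     | Electronics
Speaker  | Books      


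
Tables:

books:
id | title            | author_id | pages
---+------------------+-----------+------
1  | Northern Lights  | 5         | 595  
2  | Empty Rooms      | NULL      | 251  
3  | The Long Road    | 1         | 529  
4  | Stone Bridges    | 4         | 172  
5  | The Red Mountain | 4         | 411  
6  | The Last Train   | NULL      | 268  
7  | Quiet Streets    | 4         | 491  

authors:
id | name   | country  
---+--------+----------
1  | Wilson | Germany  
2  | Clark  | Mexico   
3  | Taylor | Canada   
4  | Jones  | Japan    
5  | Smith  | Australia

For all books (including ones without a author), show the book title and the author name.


LEFT JOIN keeps every row from books (the left table); where author_id has no match in authors, the author columns become NULL. Walk through each book:
  - book 1 (Northern Lights): author_id=5 -> matches Smith
  - book 2 (Empty Rooms): author_id=NULL, no match -> kept with NULL
  - book 3 (The Long Road): author_id=1 -> matches Wilson
  - book 4 (Stone Bridges): author_id=4 -> matches Jones
  - book 5 (The Red Mountain): author_id=4 -> matches Jones
  - book 6 (The Last Train): author_id=NULL, no match -> kept with NULL
  - book 7 (Quiet Streets): author_id=4 -> matches Jones
All 7 rows appear; 2 have NULL author.

SQL:
SELECT a.title, b.name AS author
FROM books a
LEFT JOIN authors b ON a.author_id = b.id

Result:
title            | author
-----------------+-------
Northern Lights  | Smith 
Empty Rooms      | NULL  
The Long Road    | Wilson
Stone Bridges    | Jones 
The Red Mountain | Jones 
The Last Train   | NULL  
Quiet Streets    | Jones 


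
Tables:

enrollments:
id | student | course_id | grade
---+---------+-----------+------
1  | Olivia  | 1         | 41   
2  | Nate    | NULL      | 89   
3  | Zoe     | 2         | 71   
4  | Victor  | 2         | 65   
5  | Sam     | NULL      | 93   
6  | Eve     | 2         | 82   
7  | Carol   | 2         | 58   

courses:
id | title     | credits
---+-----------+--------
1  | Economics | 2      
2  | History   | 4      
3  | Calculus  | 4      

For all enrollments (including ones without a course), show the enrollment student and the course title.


LEFT JOIN keeps every row from enrollments (the left table); where course_id has no match in courses, the course columns become NULL. Walk through each enrollment:
  - enrollment 1 (Olivia): course_id=1 -> matches Economics
  - enrollment 2 (Nate): course_id=NULL, no match -> kept with NULL
  - enrollment 3 (Zoe): course_id=2 -> matches History
  - enrollment 4 (Victor): course_id=2 -> matches History
  - enrollment 5 (Sam): course_id=NULL, no match -> kept with NULL
  - enrollment 6 (Eve): course_id=2 -> matches History
  - enrollment 7 (Carol): course_id=2 -> matches History
All 7 rows appear; 2 have NULL course.

SQL:
SELECT a.student, b.title AS course
FROM enrollments a
LEFT JOIN courses b ON a.course_id = b.id

Result:
student | course   
--------+----------
Olivia  | Economics
Nate    | NULL     
Zoe     | History  
Victor  | History  
Sam     | NULL     
Eve     | History  
Carol   | History  


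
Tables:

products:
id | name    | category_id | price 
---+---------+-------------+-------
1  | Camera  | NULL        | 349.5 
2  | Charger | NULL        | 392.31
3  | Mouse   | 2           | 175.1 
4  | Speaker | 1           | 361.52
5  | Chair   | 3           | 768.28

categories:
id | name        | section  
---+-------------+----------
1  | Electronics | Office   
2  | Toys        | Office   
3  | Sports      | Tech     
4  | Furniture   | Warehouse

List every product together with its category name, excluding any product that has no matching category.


INNER JOIN keeps only products rows whose category_id matches an id in categories. Walk through each product:
  - product 1 (Camera): category_id=NULL, no match -> dropped
  - product 2 (Charger): category_id=NULL, no match -> dropped
  - product 3 (Mouse): category_id=2 -> matches Toys
  - product 4 (Speaker): category_id=1 -> matches Electronics
  - product 5 (Chair): category_id=3 -> matches Sports
So 2 of 5 rows are dropped.

SQL:
SELECT a.name, b.name AS category
FROM products a
INNER JOIN categories b ON a.category_id = b.id

Result:
name    | category   
--------+------------
Mouse   | Toys       
Speaker | Electronics
Chair   | Sports     


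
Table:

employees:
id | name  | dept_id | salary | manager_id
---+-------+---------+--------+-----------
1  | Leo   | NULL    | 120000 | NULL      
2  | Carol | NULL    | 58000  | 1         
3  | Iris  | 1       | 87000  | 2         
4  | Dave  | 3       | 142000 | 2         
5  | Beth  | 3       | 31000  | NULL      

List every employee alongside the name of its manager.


This is a self-join: employees is joined to a second copy of itself, matching each row's manager_id to another row's id. Use LEFT JOIN so rows with manager_id=NULL are kept.
  - employee 1 (Leo): manager_id=NULL -> NULL
  - employee 2 (Carol): manager_id=1 -> Leo
  - employee 3 (Iris): manager_id=2 -> Carol
  - employee 4 (Dave): manager_id=2 -> Carol
  - employee 5 (Beth): manager_id=NULL -> NULL

SQL:
SELECT a.name AS item, b.name AS manager
FROM employees a
LEFT JOIN employees b ON a.manager_id = b.id

Result:
item  | manager
------+--------
Leo   | NULL   
Carol | Leo    
Iris  | Carol  
Dave  | Carol  
Beth  | NULL   


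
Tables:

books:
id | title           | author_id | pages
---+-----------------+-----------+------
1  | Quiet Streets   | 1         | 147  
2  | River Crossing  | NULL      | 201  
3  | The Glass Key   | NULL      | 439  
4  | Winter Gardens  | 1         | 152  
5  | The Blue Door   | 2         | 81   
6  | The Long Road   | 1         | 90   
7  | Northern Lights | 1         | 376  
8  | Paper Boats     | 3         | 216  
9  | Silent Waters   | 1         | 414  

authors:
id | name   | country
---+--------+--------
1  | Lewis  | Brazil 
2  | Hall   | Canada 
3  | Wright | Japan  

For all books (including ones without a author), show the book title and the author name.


LEFT JOIN keeps every row from books (the left table); where author_id has no match in authors, the author columns become NULL. Walk through each book:
  - book 1 (Quiet Streets): author_id=1 -> matches Lewis
  - book 2 (River Crossing): author_id=NULL, no match -> kept with NULL
  - book 3 (The Glass Key): author_id=NULL, no match -> kept with NULL
  - book 4 (Winter Gardens): author_id=1 -> matches Lewis
  - book 5 (The Blue Door): author_id=2 -> matches Hall
  - book 6 (The Long Road): author_id=1 -> matches Lewis
  - book 7 (Northern Lights): author_id=1 -> matches Lewis
  - book 8 (Paper Boats): author_id=3 -> matches Wright
  - book 9 (Silent Waters): author_id=1 -> matches Lewis
All 9 rows appear; 2 have NULL author.

SQL:
SELECT a.title, b.name AS author
FROM books a
LEFT JOIN authors b ON a.author_id = b.id

Result:
title           | author
----------------+-------
Quiet Streets   | Lewis 
River Crossing  | NULL  
The Glass Key   | NULL  
Winter Gardens  | Lewis 
The Blue Door   | Hall  
The Long Road   | Lewis 
Northern Lights | Lewis 
Paper Boats     | Wright
Silent Waters   | Lewis 


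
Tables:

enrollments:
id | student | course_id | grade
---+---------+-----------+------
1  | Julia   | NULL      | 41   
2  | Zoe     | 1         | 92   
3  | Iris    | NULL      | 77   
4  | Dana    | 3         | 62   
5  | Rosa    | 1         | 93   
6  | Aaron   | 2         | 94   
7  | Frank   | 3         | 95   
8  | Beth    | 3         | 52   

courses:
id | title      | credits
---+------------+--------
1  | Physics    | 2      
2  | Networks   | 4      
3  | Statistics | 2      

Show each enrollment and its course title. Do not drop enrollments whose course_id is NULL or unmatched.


LEFT JOIN keeps every row from enrollments (the left table); where course_id has no match in courses, the course columns become NULL. Walk through each enrollment:
  - enrollment 1 (Julia): course_id=NULL, no match -> kept with NULL
  - enrollment 2 (Zoe): course_id=1 -> matches Physics
  - enrollment 3 (Iris): course_id=NULL, no match -> kept with NULL
  - enrollment 4 (Dana): course_id=3 -> matches Statistics
  - enrollment 5 (Rosa): course_id=1 -> matches Physics
  - enrollment 6 (Aaron): course_id=2 -> matches Networks
  - enrollment 7 (Frank): course_id=3 -> matches Statistics
  - enrollment 8 (Beth): course_id=3 -> matches Statistics
All 8 rows appear; 2 have NULL course.

SQL:
SELECT a.student, b.title AS course
FROM enrollments a
LEFT JOIN courses b ON a.course_id = b.id

Result:
student | course    
--------+-----------
Julia   | NULL      
Zoe     | Physics   
Iris    | NULL      
Dana    | Statistics
Rosa    | Physics   
Aaron   | Networks  
Frank   | Statistics
Beth    | Statistics


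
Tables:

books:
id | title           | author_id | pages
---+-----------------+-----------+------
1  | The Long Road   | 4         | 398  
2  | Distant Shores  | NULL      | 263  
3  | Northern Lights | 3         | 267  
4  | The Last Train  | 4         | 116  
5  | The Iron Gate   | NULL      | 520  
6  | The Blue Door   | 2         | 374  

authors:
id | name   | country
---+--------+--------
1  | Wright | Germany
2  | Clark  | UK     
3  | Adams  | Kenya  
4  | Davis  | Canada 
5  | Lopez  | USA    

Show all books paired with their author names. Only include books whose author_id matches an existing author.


INNER JOIN keeps only books rows whose author_id matches an id in authors. Walk through each book:
  - book 1 (The Long Road): author_id=4 -> matches Davis
  - book 2 (Distant Shores): author_id=NULL, no match -> dropped
  - book 3 (Northern Lights): author_id=3 -> matches Adams
  - book 4 (The Last Train): author_id=4 -> matches Davis
  - book 5 (The Iron Gate): author_id=NULL, no match -> dropped
  - book 6 (The Blue Door): author_id=2 -> matches Clark
So 2 of 6 rows are dropped.

SQL:
SELECT a.title, b.name AS author
FROM books a
INNER JOIN authors b ON a.author_id = b.id

Result:
title           | author
----------------+-------
The Long Road   | Davis 
Northern Lights | Adams 
The Last Train  | Davis 
The Blue Door   | Clark 


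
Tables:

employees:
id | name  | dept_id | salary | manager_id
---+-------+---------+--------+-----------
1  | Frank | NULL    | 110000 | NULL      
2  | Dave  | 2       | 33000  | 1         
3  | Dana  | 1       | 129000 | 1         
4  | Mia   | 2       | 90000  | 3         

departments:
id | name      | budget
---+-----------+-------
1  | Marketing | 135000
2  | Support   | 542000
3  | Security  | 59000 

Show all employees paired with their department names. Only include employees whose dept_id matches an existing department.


INNER JOIN keeps only employees rows whose dept_id matches an id in departments. Walk through each employee:
  - employee 1 (Frank): dept_id=NULL, no match -> dropped
  - employee 2 (Dave): dept_id=2 -> matches Support
  - employee 3 (Dana): dept_id=1 -> matches Marketing
  - employee 4 (Mia): dept_id=2 -> matches Support
So 1 of 4 rows is dropped.

SQL:
SELECT a.name, b.name AS department
FROM employees a
INNER JOIN departments b ON a.dept_id = b.id

Result:
name | department
-----+-----------
Dave | Support   
Dana | Marketing 
Mia  | Support   


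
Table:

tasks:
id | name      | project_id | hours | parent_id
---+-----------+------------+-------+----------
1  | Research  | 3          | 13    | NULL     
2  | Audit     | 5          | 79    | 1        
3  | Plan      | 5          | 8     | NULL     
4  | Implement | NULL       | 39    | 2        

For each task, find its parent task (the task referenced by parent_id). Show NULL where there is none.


This is a self-join: tasks is joined to a second copy of itself, matching each row's parent_id to another row's id. Use LEFT JOIN so rows with parent_id=NULL are kept.
  - task 1 (Research): parent_id=NULL -> NULL
  - task 2 (Audit): parent_id=1 -> Research
  - task 3 (Plan): parent_id=NULL -> NULL
  - task 4 (Implement): parent_id=2 -> Audit

SQL:
SELECT a.name AS item, b.name AS parent
FROM tasks a
LEFT JOIN tasks b ON a.parent_id = b.id

Result:
item      | parent  
----------+---------
Research  | NULL    
Audit     | Research
Plan      | NULL    
Implement | Audit   


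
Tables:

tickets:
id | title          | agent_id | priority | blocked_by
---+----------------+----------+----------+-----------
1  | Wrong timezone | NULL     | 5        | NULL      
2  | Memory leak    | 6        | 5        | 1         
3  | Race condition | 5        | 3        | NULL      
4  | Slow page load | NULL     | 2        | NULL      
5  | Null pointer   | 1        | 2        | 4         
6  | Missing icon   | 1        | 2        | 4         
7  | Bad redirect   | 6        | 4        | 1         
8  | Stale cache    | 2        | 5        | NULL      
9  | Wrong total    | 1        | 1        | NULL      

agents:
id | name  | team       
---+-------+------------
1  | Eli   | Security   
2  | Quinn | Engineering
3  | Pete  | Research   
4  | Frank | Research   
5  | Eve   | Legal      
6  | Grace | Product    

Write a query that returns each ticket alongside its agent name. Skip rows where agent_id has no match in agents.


INNER JOIN keeps only tickets rows whose agent_id matches an id in agents. Walk through each ticket:
  - ticket 1 (Wrong timezone): agent_id=NULL, no match -> dropped
  - ticket 2 (Memory leak): agent_id=6 -> matches Grace
  - ticket 3 (Race condition): agent_id=5 -> matches Eve
  - ticket 4 (Slow page load): agent_id=NULL, no match -> dropped
  - ticket 5 (Null pointer): agent_id=1 -> matches Eli
  - ticket 6 (Missing icon): agent_id=1 -> matches Eli
  - ticket 7 (Bad redirect): agent_id=6 -> matches Grace
  - ticket 8 (Stale cache): agent_id=2 -> matches Quinn
  - ticket 9 (Wrong total): agent_id=1 -> matches Eli
So 2 of 9 rows are dropped.

SQL:
SELECT a.title, b.name AS agent
FROM tickets a
INNER JOIN agents b ON a.agent_id = b.id

Result:
title          | agent
---------------+------
Memory leak    | Grace
Race condition | Eve  
Null pointer   | Eli  
Missing icon   | Eli  
Bad redirect   | Grace
Stale cache    | Quinn
Wrong total    | Eli  


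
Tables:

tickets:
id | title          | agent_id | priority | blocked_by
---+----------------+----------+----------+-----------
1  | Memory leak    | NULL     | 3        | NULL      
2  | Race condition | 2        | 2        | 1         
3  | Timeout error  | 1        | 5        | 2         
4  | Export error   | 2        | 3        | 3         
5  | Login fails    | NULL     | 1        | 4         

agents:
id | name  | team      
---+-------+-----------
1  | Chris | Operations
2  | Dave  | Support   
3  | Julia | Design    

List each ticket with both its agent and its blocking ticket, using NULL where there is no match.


Two LEFT JOINs from the same base table tickets: one to agents via agent_id, one to tickets itself via blocked_by. Both are LEFT so every ticket is preserved.
Match against agents:
  - ticket 1 (Memory leak): agent_id=NULL, no match -> kept with NULL
  - ticket 2 (Race condition): agent_id=2 -> matches Dave
  - ticket 3 (Timeout error): agent_id=1 -> matches Chris
  - ticket 4 (Export error): agent_id=2 -> matches Dave
  - ticket 5 (Login fails): agent_id=NULL, no match -> kept with NULL
Match against tickets (self):
  - ticket 1 (Memory leak): blocked_by=NULL -> NULL
  - ticket 2 (Race condition): blocked_by=1 -> Memory leak
  - ticket 3 (Timeout error): blocked_by=2 -> Race condition
  - ticket 4 (Export error): blocked_by=3 -> Timeout error
  - ticket 5 (Login fails): blocked_by=4 -> Export error

SQL:
SELECT a.title, b.name AS agent, c.title AS blocked_by
FROM tickets a
LEFT JOIN agents b ON a.agent_id = b.id
LEFT JOIN tickets c ON a.blocked_by = c.id

Result:
title          | agent | blocked_by    
---------------+-------+---------------
Memory leak    | NULL  | NULL          
Race condition | Dave  | Memory leak   
Timeout error  | Chris | Race condition
Export error   | Dave  | Timeout error 
Login fails    | NULL  | Export error  


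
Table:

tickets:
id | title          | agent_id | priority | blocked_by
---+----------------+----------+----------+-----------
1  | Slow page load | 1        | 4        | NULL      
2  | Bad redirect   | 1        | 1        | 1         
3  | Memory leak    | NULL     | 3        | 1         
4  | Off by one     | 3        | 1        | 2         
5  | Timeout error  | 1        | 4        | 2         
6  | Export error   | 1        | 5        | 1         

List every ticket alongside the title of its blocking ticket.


This is a self-join: tickets is joined to a second copy of itself, matching each row's blocked_by to another row's id. Use LEFT JOIN so rows with blocked_by=NULL are kept.
  - ticket 1 (Slow page load): blocked_by=NULL -> NULL
  - ticket 2 (Bad redirect): blocked_by=1 -> Slow page load
  - ticket 3 (Memory leak): blocked_by=1 -> Slow page load
  - ticket 4 (Off by one): blocked_by=2 -> Bad redirect
  - ticket 5 (Timeout error): blocked_by=2 -> Bad redirect
  - ticket 6 (Export error): blocked_by=1 -> Slow page load

SQL:
SELECT a.title AS item, b.title AS blocked_by
FROM tickets a
LEFT JOIN tickets b ON a.blocked_by = b.id

Result:
item           | blocked_by    
---------------+---------------
Slow page load | NULL          
Bad redirect   | Slow page load
Memory leak    | Slow page load
Off by one     | Bad redirect  
Timeout error  | Bad redirect  
Export error   | Slow page load
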